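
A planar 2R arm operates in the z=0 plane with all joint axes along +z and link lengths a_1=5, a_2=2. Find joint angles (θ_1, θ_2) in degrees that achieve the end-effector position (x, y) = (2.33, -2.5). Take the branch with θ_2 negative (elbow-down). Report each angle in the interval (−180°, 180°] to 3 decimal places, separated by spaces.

-30.003 -150.003

cos θ_2 = (11.6789−5²−2²)/(2·5·2) = -0.8661; θ_2 = -150.0034° (elbow-down)
β = atan2(-2.5000,2.3300) = -47.0158°; ψ = atan2(-0.9999,3.2679) = -17.0129°
θ_1 = β − ψ = -30.0029°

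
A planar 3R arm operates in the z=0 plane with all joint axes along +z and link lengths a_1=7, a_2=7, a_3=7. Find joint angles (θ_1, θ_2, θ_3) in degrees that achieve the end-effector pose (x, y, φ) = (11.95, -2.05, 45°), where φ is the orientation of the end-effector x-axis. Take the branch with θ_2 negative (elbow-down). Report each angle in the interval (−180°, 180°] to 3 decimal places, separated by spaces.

wrist centre = target − a_3·(cos φ, sin φ) = (7.0003, -6.9997)
cos θ_2 = (98.0000−7²−7²)/(2·7·7) = 0.0000; θ_2 = -90.0000° (elbow-down)
β = atan2(-6.9997,7.0003) = -44.9979°; ψ = atan2(-7.0000,7.0000) = -45.0000°
θ_1 = β − ψ = 0.0021°
θ_3 = φ − θ_1 − θ_2 = 134.9979° (wrapped to (-180°,180°])

0.002 -90.000 134.998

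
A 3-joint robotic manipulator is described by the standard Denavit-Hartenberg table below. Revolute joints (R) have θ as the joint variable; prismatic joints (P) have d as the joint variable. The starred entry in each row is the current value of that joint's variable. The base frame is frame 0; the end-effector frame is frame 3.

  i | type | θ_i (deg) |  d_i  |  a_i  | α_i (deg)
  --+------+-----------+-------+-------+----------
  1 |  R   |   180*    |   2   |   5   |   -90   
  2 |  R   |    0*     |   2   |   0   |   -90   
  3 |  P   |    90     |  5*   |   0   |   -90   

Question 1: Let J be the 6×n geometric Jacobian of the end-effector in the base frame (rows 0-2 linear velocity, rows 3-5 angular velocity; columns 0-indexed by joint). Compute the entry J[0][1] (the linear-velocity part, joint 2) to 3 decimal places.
5.000

axis z_1 = (-0.0000,-1.0000,0.0000); lever o_n−o_1 = (0.0000,-2.0000,-5.0000)
cross product → J_v[:, 1] = (5.0000,-0.0000,0.0000)
J_ω[:, 1] = z_1
entry J[0][1] = 5.0000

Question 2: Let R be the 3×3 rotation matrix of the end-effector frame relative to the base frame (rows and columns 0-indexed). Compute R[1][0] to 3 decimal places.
End-effector x-axis (col 0 of R) = (0.0000,1.0000,-0.0000)
R[1][0] = 1.0000

1.000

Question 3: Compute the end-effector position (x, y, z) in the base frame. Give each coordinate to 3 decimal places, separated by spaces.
after link 1: o_1 = (-5.0000, 0.0000, 2.0000)
after link 2: o_2 = (-5.0000, -2.0000, 2.0000)
after link 3: o_3 = (-5.0000, -2.0000, -3.0000)

-5.000 -2.000 -3.000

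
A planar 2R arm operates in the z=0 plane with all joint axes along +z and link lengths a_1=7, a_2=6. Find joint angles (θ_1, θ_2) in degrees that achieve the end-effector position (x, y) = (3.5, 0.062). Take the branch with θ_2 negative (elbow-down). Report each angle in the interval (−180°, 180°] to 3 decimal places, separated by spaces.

59.997 -150.000

cos θ_2 = (12.2538−7²−6²)/(2·7·6) = -0.8660; θ_2 = -150.0000° (elbow-down)
β = atan2(0.0620,3.5000) = 1.0148°; ψ = atan2(-3.0000,1.8038) = -58.9822°
θ_1 = β − ψ = 59.9971°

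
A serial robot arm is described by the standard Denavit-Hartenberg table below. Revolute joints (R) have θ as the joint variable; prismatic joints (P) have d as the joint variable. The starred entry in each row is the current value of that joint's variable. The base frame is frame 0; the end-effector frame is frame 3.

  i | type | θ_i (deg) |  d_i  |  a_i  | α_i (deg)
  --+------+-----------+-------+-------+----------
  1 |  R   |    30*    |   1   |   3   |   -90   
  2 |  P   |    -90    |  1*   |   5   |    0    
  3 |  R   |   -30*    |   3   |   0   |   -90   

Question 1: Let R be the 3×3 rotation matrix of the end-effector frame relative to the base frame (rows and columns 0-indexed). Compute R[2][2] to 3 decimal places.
0.500

End-effector z-axis (col 2 of R) = (0.7500,0.4330,0.5000)
R[2][2] = 0.5000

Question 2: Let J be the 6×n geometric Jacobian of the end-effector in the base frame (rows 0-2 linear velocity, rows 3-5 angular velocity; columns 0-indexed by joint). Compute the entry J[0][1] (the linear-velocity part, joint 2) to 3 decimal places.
prismatic axis z_1 = (-0.5000,0.8660,0.0000)
J_v[:, 1] = z_1; J_ω[:, 1] = (0,0,0)
entry J[0][1] = -0.5000

-0.500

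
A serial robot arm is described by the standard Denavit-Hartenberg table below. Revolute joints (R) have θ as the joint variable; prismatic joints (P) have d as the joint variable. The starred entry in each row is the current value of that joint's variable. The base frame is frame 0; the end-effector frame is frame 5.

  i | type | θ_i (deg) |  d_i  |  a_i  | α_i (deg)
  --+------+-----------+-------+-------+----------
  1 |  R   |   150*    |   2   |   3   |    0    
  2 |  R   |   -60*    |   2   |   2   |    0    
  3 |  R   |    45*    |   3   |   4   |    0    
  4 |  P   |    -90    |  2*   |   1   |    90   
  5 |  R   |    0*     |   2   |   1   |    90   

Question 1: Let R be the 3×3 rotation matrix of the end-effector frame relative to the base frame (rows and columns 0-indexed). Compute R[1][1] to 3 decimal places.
End-effector y-axis (col 1 of R) = (0.7071,-0.7071,0.0000)
R[1][1] = -0.7071

-0.707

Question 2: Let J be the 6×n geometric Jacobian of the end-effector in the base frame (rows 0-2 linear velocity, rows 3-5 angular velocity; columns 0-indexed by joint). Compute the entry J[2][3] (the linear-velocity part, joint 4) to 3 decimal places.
prismatic axis z_3 = (0.0000,0.0000,1.0000)
J_v[:, 3] = z_3; J_ω[:, 3] = (0,0,0)
entry J[2][3] = 1.0000

1.000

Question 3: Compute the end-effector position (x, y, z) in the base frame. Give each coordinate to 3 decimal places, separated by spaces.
after link 1: o_1 = (-2.5981, 1.5000, 2.0000)
after link 2: o_2 = (-2.5981, 3.5000, 4.0000)
after link 3: o_3 = (-5.4265, 6.3284, 7.0000)
after link 4: o_4 = (-4.7194, 7.0355, 9.0000)
after link 5: o_5 = (-2.5981, 6.3284, 9.0000)

-2.598 6.328 9.000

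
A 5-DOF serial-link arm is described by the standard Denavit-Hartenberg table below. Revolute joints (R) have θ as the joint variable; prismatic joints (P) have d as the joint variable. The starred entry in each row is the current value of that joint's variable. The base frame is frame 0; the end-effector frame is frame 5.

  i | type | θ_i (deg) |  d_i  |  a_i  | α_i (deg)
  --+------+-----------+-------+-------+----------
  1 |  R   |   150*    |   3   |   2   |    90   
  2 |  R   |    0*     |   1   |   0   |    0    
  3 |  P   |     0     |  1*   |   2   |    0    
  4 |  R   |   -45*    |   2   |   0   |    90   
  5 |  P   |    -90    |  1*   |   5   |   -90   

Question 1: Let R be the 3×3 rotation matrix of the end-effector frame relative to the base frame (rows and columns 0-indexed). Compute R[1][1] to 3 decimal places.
0.354

End-effector y-axis (col 1 of R) = (-0.6124,0.3536,0.7071)
R[1][1] = 0.3536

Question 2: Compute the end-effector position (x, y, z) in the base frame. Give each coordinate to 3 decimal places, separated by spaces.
-3.352 0.780 2.293

after link 1: o_1 = (-1.7321, 1.0000, 3.0000)
after link 2: o_2 = (-1.2321, 1.8660, 3.0000)
after link 3: o_3 = (-2.4641, 3.7321, 3.0000)
after link 4: o_4 = (-1.4641, 5.4641, 3.0000)
after link 5: o_5 = (-3.3517, 0.7804, 2.2929)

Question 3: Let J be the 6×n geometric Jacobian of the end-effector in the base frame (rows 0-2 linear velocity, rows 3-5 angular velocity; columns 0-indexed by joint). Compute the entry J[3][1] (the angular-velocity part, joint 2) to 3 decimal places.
axis z_1 = (0.5000,0.8660,0.0000); lever o_n−o_1 = (-1.6197,-0.2196,-0.7071)
cross product → J_v[:, 1] = (-0.6124,0.3536,1.2929)
J_ω[:, 1] = z_1
entry J[3][1] = 0.5000

0.500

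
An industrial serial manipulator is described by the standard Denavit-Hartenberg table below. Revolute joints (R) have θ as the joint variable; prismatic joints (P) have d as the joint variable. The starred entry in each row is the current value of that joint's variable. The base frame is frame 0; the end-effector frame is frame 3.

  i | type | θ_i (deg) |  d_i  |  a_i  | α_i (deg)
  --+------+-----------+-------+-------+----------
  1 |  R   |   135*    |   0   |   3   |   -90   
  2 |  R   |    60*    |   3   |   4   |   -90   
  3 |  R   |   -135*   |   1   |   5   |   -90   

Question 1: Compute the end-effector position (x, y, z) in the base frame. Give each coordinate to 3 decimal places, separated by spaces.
after link 1: o_1 = (-2.1213, 2.1213, 0.0000)
after link 2: o_2 = (-5.6569, 1.4142, -3.4641)
after link 3: o_3 = (-6.2945, -2.9482, -0.9022)

-6.294 -2.948 -0.902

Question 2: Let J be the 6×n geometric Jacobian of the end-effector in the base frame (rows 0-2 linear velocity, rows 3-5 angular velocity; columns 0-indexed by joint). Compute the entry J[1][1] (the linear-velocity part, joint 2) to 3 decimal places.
-0.638

axis z_1 = (-0.7071,-0.7071,0.0000); lever o_n−o_1 = (-4.1732,-5.0695,-0.9022)
cross product → J_v[:, 1] = (0.6380,-0.6380,0.6338)
J_ω[:, 1] = z_1
entry J[1][1] = -0.6380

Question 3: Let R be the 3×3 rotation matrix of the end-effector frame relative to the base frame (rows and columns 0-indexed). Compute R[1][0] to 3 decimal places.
-0.750

End-effector x-axis (col 0 of R) = (-0.2500,-0.7500,0.6124)
R[1][0] = -0.7500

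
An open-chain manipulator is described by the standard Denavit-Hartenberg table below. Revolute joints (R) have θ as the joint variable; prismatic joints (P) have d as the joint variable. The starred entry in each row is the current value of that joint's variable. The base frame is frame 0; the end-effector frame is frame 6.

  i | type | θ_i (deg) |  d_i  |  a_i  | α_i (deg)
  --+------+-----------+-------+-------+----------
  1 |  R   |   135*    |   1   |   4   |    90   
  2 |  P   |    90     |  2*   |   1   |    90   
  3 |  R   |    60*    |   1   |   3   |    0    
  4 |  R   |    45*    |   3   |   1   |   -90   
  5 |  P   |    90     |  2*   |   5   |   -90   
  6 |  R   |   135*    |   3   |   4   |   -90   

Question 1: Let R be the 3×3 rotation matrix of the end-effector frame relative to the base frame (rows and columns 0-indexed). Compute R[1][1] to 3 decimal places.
0.683

End-effector y-axis (col 1 of R) = (0.6830,0.6830,-0.2588)
R[1][1] = 0.6830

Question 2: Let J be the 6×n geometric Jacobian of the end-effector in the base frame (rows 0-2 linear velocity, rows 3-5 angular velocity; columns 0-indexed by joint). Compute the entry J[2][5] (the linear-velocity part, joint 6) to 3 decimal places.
axis z_5 = (-0.6830,-0.6830,0.2588); lever o_n−o_5 = (-3.5314,0.4686,3.5085)
cross product → J_v[:, 5] = (-2.5176,1.4824,-2.7321)
J_ω[:, 5] = z_5
entry J[2][5] = -2.7321

-2.732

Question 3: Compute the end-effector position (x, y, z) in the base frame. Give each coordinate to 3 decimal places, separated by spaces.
after link 1: o_1 = (-2.8284, 2.8284, 1.0000)
after link 2: o_2 = (-1.4142, 4.2426, 2.0000)
after link 3: o_3 = (-0.2842, 6.7869, 3.5000)
after link 4: o_4 = (-1.7225, 9.5912, 3.2412)
after link 5: o_5 = (1.4470, 5.6896, 1.3093)
after link 6: o_6 = (-2.0844, 6.1582, 4.8178)

-2.084 6.158 4.818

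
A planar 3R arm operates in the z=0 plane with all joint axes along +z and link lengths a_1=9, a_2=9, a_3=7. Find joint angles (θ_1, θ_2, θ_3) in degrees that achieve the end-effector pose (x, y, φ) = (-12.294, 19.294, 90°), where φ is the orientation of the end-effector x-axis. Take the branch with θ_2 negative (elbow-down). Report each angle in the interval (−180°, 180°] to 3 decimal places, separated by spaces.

150.004 -30.008 -29.996

wrist centre = target − a_3·(cos φ, sin φ) = (-12.2940, 12.2940)
cos θ_2 = (302.2849−9²−9²)/(2·9·9) = 0.8660; θ_2 = -30.0080° (elbow-down)
β = atan2(12.2940,-12.2940) = 135.0000°; ψ = atan2(-4.5011,16.7936) = -15.0040°
θ_1 = β − ψ = 150.0040°
θ_3 = φ − θ_1 − θ_2 = -29.9960° (wrapped to (-180°,180°])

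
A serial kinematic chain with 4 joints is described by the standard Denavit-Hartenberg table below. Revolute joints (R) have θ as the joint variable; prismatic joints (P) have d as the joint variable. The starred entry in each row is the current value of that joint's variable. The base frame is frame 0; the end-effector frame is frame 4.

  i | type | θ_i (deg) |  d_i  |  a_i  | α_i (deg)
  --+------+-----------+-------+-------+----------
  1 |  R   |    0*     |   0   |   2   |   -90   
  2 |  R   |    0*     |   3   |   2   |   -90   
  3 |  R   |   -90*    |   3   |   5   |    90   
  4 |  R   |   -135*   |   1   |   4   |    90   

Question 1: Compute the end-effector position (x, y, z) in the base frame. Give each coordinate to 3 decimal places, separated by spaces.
after link 1: o_1 = (2.0000, 0.0000, 0.0000)
after link 2: o_2 = (4.0000, 3.0000, 0.0000)
after link 3: o_3 = (4.0000, 8.0000, -3.0000)
after link 4: o_4 = (3.0000, 5.1716, -0.1716)

3.000 5.172 -0.172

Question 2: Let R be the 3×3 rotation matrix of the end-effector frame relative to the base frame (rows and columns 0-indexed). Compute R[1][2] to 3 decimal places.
-0.707

End-effector z-axis (col 2 of R) = (-0.0000,-0.7071,-0.7071)
R[1][2] = -0.7071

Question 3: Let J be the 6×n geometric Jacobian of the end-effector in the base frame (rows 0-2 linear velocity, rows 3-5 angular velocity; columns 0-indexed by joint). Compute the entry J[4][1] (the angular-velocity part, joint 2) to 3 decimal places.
1.000

axis z_1 = (0.0000,1.0000,0.0000); lever o_n−o_1 = (1.0000,5.1716,-0.1716)
cross product → J_v[:, 1] = (-0.1716,0.0000,-1.0000)
J_ω[:, 1] = z_1
entry J[4][1] = 1.0000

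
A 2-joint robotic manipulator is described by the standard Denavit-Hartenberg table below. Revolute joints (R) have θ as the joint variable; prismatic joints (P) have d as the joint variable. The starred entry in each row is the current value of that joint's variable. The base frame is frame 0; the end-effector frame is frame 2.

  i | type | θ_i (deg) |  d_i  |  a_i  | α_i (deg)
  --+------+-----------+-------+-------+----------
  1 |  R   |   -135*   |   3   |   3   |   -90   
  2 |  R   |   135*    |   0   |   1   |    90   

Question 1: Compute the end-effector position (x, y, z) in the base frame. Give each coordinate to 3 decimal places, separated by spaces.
-1.621 -1.621 2.293

after link 1: o_1 = (-2.1213, -2.1213, 3.0000)
after link 2: o_2 = (-1.6213, -1.6213, 2.2929)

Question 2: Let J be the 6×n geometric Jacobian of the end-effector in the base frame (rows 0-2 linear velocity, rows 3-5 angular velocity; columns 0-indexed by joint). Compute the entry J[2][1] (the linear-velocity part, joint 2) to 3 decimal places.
axis z_1 = (0.7071,-0.7071,0.0000); lever o_n−o_1 = (0.5000,0.5000,-0.7071)
cross product → J_v[:, 1] = (0.5000,0.5000,0.7071)
J_ω[:, 1] = z_1
entry J[2][1] = 0.7071

0.707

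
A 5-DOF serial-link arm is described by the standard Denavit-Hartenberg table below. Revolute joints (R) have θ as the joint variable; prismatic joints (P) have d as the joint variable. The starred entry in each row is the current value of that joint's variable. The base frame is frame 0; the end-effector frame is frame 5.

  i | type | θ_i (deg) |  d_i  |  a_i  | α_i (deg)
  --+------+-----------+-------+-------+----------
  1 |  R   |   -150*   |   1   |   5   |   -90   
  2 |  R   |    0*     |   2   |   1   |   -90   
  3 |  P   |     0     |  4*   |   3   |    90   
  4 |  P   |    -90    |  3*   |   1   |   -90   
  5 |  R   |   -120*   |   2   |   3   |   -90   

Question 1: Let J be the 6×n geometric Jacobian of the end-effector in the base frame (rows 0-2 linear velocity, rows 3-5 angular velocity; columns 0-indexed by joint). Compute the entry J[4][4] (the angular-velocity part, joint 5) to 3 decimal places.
axis z_4 = (-0.8660,-0.5000,-0.0000); lever o_n−o_4 = (-0.4330,-3.2500,-1.5000)
cross product → J_v[:, 4] = (0.7500,-1.2990,2.5981)
J_ω[:, 4] = z_4
entry J[4][4] = -0.5000

-0.500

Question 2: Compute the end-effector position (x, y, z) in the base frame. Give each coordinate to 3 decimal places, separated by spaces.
-5.727 -12.080 -3.500

after link 1: o_1 = (-4.3301, -2.5000, 1.0000)
after link 2: o_2 = (-4.1962, -4.7321, 1.0000)
after link 3: o_3 = (-6.7942, -6.2321, -3.0000)
after link 4: o_4 = (-5.2942, -8.8301, -2.0000)
after link 5: o_5 = (-5.7272, -12.0801, -3.5000)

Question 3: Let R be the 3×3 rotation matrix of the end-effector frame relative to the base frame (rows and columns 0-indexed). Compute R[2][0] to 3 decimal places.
-0.500

End-effector x-axis (col 0 of R) = (0.4330,-0.7500,-0.5000)
R[2][0] = -0.5000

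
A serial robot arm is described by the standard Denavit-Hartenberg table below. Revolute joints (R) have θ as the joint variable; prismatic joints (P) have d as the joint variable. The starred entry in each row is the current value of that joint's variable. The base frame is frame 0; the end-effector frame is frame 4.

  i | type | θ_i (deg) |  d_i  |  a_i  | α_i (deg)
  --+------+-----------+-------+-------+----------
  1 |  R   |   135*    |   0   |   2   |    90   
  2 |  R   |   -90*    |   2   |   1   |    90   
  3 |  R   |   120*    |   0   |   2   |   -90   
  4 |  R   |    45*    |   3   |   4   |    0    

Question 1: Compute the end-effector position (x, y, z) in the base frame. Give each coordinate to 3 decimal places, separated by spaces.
-0.104 6.725 4.012

after link 1: o_1 = (-1.4142, 1.4142, 0.0000)
after link 2: o_2 = (0.0000, 2.8284, -1.0000)
after link 3: o_3 = (1.2247, 4.0532, -0.0000)
after link 4: o_4 = (-0.1039, 6.7246, 4.0123)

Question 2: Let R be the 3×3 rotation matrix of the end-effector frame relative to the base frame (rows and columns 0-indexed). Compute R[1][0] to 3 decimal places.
End-effector x-axis (col 0 of R) = (-0.0670,0.9330,0.3536)
R[1][0] = 0.9330

0.933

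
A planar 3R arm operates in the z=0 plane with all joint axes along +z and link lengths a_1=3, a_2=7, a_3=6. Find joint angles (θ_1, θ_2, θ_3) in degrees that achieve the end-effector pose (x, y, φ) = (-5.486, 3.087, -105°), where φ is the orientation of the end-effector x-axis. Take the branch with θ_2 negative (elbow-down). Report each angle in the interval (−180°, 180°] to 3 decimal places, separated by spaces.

135.009 -30.011 150.002

wrist centre = target − a_3·(cos φ, sin φ) = (-3.9331, 8.8826)
cos θ_2 = (94.3689−3²−7²)/(2·3·7) = 0.8659; θ_2 = -30.0112° (elbow-down)
β = atan2(8.8826,-3.9331) = 113.8832°; ψ = atan2(-3.5012,9.0615) = -21.1256°
θ_1 = β − ψ = 135.0088°
θ_3 = φ − θ_1 − θ_2 = 150.0025° (wrapped to (-180°,180°])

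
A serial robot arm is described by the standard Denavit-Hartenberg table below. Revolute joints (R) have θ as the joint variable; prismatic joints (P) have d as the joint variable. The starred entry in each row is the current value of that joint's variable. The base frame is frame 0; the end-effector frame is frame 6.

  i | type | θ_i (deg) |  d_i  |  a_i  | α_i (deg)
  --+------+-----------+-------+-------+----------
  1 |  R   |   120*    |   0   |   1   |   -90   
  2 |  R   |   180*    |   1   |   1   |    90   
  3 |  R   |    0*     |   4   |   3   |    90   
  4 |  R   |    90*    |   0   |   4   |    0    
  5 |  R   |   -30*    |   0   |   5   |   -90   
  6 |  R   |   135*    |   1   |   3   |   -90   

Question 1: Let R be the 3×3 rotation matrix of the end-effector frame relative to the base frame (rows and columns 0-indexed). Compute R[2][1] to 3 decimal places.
End-effector y-axis (col 1 of R) = (0.4330,-0.7500,0.5000)
R[2][1] = 0.5000

0.500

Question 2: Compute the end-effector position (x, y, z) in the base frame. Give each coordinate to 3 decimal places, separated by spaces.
after link 1: o_1 = (-0.5000, 0.8660, 0.0000)
after link 2: o_2 = (-0.8660, -0.5000, -0.0000)
after link 3: o_3 = (0.6340, -3.0981, -4.0000)
after link 4: o_4 = (0.6340, -3.0981, -8.0000)
after link 5: o_5 = (1.8840, -5.2631, -12.3301)
after link 6: o_6 = (-0.9165, -4.6552, -10.9930)

-0.916 -4.655 -10.993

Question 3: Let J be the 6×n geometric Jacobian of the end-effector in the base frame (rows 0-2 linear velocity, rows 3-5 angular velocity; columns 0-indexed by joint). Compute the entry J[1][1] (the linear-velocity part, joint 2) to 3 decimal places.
-9.520

axis z_1 = (-0.8660,-0.5000,0.0000); lever o_n−o_1 = (-0.4165,-5.5213,-10.9930)
cross product → J_v[:, 1] = (5.4965,-9.5202,4.5733)
J_ω[:, 1] = z_1
entry J[1][1] = -9.5202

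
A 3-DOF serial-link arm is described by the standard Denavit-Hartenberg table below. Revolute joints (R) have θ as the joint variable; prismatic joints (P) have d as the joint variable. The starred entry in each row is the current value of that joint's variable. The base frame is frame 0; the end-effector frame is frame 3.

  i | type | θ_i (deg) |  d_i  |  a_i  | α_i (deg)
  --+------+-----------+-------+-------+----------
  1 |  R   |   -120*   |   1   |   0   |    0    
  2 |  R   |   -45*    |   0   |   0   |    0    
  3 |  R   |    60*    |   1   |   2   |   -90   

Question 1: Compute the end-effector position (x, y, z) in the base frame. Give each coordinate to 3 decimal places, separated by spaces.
after link 1: o_1 = (0.0000, 0.0000, 1.0000)
after link 2: o_2 = (0.0000, 0.0000, 1.0000)
after link 3: o_3 = (-0.5176, -1.9319, 2.0000)

-0.518 -1.932 2.000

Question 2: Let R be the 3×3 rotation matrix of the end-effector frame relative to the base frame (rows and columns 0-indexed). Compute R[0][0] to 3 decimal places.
End-effector x-axis (col 0 of R) = (-0.2588,-0.9659,0.0000)
R[0][0] = -0.2588

-0.259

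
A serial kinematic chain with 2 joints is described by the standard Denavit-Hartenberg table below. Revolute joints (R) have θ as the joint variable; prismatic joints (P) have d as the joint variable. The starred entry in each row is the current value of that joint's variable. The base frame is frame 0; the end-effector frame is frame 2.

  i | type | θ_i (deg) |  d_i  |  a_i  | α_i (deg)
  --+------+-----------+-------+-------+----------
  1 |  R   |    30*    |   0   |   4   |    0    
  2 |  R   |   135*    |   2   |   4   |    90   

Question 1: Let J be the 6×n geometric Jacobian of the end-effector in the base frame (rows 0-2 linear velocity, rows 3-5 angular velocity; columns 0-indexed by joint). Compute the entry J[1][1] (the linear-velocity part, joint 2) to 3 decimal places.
axis z_1 = (0.0000,0.0000,1.0000); lever o_n−o_1 = (-3.8637,1.0353,2.0000)
cross product → J_v[:, 1] = (-1.0353,-3.8637,0.0000)
J_ω[:, 1] = z_1
entry J[1][1] = -3.8637

-3.864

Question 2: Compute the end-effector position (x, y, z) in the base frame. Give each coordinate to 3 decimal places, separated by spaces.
after link 1: o_1 = (3.4641, 2.0000, 0.0000)
after link 2: o_2 = (-0.3996, 3.0353, 2.0000)

-0.400 3.035 2.000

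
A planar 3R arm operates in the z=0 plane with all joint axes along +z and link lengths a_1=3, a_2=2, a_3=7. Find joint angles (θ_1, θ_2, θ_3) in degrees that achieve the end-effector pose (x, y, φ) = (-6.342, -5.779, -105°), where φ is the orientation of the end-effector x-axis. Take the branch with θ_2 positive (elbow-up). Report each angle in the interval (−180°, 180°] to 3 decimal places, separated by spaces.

wrist centre = target − a_3·(cos φ, sin φ) = (-4.5303, 0.9825)
cos θ_2 = (21.4886−3²−2²)/(2·3·2) = 0.7074; θ_2 = 44.9777° (elbow-up)
β = atan2(0.9825,-4.5303) = 167.7637°; ψ = atan2(1.4137,4.4148) = 17.7557°
θ_1 = β − ψ = 150.0080°
θ_3 = φ − θ_1 − θ_2 = 60.0143° (wrapped to (-180°,180°])

150.008 44.978 60.014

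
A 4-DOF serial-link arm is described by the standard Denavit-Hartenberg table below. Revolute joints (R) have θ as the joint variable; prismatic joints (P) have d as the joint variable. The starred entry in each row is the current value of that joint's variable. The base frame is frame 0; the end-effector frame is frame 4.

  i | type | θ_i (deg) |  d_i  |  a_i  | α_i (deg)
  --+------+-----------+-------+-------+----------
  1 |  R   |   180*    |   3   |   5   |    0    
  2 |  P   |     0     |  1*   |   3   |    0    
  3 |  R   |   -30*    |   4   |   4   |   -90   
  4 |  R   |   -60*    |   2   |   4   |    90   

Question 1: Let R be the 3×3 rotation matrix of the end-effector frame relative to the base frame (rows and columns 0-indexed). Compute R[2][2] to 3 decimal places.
0.500

End-effector z-axis (col 2 of R) = (0.7500,-0.4330,0.5000)
R[2][2] = 0.5000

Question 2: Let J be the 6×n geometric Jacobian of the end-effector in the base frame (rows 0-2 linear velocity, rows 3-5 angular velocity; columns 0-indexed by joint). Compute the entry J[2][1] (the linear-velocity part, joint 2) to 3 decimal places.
prismatic axis z_1 = (0.0000,0.0000,1.0000)
J_v[:, 1] = z_1; J_ω[:, 1] = (0,0,0)
entry J[2][1] = 1.0000

1.000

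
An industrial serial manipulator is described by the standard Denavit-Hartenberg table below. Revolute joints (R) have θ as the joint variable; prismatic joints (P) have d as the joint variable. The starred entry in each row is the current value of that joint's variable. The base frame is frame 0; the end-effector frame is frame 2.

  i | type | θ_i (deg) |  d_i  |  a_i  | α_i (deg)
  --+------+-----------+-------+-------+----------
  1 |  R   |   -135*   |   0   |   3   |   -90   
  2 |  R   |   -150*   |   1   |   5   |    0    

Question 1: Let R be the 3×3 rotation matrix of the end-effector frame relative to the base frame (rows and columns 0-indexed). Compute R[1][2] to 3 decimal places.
End-effector z-axis (col 2 of R) = (0.7071,-0.7071,0.0000)
R[1][2] = -0.7071

-0.707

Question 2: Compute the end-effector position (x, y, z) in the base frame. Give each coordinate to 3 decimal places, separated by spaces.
after link 1: o_1 = (-2.1213, -2.1213, 0.0000)
after link 2: o_2 = (1.6476, 0.2334, 2.5000)

1.648 0.233 2.500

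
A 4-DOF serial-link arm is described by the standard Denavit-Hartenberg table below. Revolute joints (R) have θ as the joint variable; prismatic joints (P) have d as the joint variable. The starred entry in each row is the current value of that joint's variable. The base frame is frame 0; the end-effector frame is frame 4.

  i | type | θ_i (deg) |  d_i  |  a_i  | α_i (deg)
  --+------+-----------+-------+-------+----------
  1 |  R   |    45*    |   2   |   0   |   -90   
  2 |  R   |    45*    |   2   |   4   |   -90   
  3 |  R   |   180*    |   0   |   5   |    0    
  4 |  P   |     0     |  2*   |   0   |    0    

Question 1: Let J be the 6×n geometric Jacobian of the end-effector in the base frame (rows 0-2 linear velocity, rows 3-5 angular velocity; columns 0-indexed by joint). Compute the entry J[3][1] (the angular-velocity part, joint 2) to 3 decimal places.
axis z_1 = (-0.7071,0.7071,0.0000); lever o_n−o_1 = (-2.9142,-0.0858,-0.7071)
cross product → J_v[:, 1] = (-0.5000,-0.5000,2.1213)
J_ω[:, 1] = z_1
entry J[3][1] = -0.7071

-0.707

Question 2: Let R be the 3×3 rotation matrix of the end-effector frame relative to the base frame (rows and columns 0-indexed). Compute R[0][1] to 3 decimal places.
-0.707

End-effector y-axis (col 1 of R) = (-0.7071,0.7071,0.0000)
R[0][1] = -0.7071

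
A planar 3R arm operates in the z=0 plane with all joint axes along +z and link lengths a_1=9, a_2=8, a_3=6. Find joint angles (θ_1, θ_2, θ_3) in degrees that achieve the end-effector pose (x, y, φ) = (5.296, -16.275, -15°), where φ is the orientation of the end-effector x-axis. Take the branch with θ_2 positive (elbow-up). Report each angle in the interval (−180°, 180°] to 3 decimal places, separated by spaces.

wrist centre = target − a_3·(cos φ, sin φ) = (-0.4996, -14.7221)
cos θ_2 = (216.9894−9²−8²)/(2·9·8) = 0.4999; θ_2 = 60.0049° (elbow-up)
β = atan2(-14.7221,-0.4996) = -91.9434°; ψ = atan2(6.9285,12.9994) = 28.0571°
θ_1 = β − ψ = -120.0006°
θ_3 = φ − θ_1 − θ_2 = 44.9957° (wrapped to (-180°,180°])

-120.001 60.005 44.996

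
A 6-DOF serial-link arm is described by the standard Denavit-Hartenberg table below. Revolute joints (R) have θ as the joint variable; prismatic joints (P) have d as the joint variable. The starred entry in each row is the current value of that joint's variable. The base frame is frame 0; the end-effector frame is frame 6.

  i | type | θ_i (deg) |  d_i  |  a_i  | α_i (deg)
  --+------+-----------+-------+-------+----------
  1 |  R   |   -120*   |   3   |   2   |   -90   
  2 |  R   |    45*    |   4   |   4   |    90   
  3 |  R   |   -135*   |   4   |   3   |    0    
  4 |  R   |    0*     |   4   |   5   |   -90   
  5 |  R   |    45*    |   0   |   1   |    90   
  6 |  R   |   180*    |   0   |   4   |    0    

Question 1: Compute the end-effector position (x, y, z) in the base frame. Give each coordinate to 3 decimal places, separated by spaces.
after link 1: o_1 = (-1.0000, -1.7321, 3.0000)
after link 2: o_2 = (1.0499, -6.1815, 0.1716)
after link 3: o_3 = (-1.4514, -6.2713, 4.5000)
after link 4: o_4 = (-4.6775, -4.7880, 9.8284)
after link 5: o_5 = (-4.6838, -3.7988, 9.6820)
after link 6: o_6 = (-4.6588, -7.7556, 10.2678)

-4.659 -7.756 10.268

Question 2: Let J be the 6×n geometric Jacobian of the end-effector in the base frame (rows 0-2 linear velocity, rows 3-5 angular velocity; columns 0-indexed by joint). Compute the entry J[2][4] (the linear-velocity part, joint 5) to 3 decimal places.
2.561

axis z_4 = (-0.8624,-0.0795,-0.5000); lever o_n−o_4 = (0.0187,-2.9676,0.4393)
cross product → J_v[:, 4] = (-1.5187,0.3695,2.5607)
J_ω[:, 4] = z_4
entry J[2][4] = 2.5607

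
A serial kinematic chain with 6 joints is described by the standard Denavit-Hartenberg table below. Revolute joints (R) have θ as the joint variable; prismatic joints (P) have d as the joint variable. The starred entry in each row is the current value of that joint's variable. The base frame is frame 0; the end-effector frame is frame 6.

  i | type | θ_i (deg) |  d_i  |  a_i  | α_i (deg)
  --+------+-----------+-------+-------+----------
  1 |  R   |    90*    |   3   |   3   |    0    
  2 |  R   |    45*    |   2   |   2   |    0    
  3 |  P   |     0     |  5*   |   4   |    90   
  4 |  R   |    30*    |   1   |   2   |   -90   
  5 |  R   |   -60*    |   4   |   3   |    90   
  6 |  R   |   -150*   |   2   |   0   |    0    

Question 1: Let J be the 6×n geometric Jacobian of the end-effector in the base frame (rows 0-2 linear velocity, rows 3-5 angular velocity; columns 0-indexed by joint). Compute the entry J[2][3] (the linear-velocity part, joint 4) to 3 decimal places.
-0.469

axis z_3 = (0.7071,0.7071,0.0000); lever o_n−o_3 = (3.5829,2.9198,4.3481)
cross product → J_v[:, 3] = (3.0746,-3.0746,-0.4689)
J_ω[:, 3] = z_3
entry J[2][3] = -0.4689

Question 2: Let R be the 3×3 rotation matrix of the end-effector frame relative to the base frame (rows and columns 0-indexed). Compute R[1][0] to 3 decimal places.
End-effector x-axis (col 0 of R) = (-0.4419,-0.6187,-0.6495)
R[1][0] = -0.6187

-0.619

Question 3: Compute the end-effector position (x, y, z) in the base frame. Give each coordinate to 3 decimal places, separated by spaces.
-0.660 10.162 14.348

after link 1: o_1 = (0.0000, 3.0000, 3.0000)
after link 2: o_2 = (-1.4142, 4.4142, 5.0000)
after link 3: o_3 = (-4.2426, 7.2426, 10.0000)
after link 4: o_4 = (-4.7603, 9.1745, 11.0000)
after link 5: o_5 = (-2.4275, 10.5160, 15.2141)
after link 6: o_6 = (-0.6597, 10.1624, 14.3481)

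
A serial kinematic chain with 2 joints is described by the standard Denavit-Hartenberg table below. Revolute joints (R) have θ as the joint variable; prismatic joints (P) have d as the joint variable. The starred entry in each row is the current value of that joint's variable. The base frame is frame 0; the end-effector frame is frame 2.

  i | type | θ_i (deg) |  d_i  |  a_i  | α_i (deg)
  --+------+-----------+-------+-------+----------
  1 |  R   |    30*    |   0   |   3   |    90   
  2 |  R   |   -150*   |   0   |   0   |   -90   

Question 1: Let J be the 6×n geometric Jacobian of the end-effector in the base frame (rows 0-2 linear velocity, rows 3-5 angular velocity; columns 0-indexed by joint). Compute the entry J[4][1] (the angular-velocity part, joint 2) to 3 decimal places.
-0.866

axis z_1 = (0.5000,-0.8660,0.0000); lever o_n−o_1 = (0.0000,0.0000,0.0000)
cross product → J_v[:, 1] = (-0.0000,0.0000,0.0000)
J_ω[:, 1] = z_1
entry J[4][1] = -0.8660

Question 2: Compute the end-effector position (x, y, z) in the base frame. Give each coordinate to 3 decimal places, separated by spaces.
after link 1: o_1 = (2.5981, 1.5000, 0.0000)
after link 2: o_2 = (2.5981, 1.5000, 0.0000)

2.598 1.500 0.000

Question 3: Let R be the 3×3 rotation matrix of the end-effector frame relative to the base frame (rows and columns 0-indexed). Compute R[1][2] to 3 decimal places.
0.250

End-effector z-axis (col 2 of R) = (0.4330,0.2500,-0.8660)
R[1][2] = 0.2500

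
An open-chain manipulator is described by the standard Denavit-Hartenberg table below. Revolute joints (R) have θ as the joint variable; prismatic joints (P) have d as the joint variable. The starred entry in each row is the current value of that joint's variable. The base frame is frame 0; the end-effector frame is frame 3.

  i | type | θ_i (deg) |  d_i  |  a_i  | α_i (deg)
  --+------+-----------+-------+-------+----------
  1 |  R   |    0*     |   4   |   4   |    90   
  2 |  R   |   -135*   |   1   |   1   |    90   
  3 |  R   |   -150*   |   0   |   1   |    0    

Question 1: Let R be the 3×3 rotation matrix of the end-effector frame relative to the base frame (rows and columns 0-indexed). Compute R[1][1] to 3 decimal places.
0.866

End-effector y-axis (col 1 of R) = (-0.3536,0.8660,-0.3536)
R[1][1] = 0.8660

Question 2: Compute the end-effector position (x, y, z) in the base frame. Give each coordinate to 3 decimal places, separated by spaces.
3.905 -0.500 3.905

after link 1: o_1 = (4.0000, 0.0000, 4.0000)
after link 2: o_2 = (3.2929, -1.0000, 3.2929)
after link 3: o_3 = (3.9053, -0.5000, 3.9053)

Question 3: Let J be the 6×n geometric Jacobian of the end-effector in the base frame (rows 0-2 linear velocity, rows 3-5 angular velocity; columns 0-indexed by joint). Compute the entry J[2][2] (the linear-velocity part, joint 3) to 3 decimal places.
-0.354

axis z_2 = (-0.7071,-0.0000,0.7071); lever o_n−o_2 = (0.6124,0.5000,0.6124)
cross product → J_v[:, 2] = (-0.3536,0.8660,-0.3536)
J_ω[:, 2] = z_2
entry J[2][2] = -0.3536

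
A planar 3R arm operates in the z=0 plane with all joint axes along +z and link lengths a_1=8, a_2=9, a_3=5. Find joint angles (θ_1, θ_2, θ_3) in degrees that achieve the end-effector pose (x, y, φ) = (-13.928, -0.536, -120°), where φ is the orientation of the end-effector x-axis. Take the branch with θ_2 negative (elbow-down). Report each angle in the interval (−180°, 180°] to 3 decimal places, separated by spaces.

wrist centre = target − a_3·(cos φ, sin φ) = (-11.4280, 3.7941)
cos θ_2 = (144.9946−8²−9²)/(2·8·9) = -0.0000; θ_2 = -90.0022° (elbow-down)
β = atan2(3.7941,-11.4280) = 161.6337°; ψ = atan2(-9.0000,7.9997) = -48.3677°
θ_1 = β − ψ = 210.0014°
θ_3 = φ − θ_1 − θ_2 = 120.0008° (wrapped to (-180°,180°])

-149.999 -90.002 120.001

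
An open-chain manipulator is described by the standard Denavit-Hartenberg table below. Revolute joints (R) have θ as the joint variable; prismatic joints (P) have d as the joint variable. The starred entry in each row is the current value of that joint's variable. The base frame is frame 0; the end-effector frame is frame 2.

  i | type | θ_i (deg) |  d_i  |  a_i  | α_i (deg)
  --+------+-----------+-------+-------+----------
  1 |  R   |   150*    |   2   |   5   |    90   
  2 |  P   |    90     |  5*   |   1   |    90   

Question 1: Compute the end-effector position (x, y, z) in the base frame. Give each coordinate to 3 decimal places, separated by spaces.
after link 1: o_1 = (-4.3301, 2.5000, 2.0000)
after link 2: o_2 = (-1.8301, 6.8301, 3.0000)

-1.830 6.830 3.000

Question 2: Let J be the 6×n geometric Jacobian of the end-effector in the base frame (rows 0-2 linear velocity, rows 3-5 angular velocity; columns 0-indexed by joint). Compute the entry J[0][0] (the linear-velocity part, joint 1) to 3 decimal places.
axis z_0 = ẑ; lever o_n−o_0 = (-1.8301,6.8301,3.0000)
cross product → J_v[:, 0] = (-6.8301,-1.8301,0.0000)
J_ω[:, 0] = z_0
entry J[0][0] = -6.8301

-6.830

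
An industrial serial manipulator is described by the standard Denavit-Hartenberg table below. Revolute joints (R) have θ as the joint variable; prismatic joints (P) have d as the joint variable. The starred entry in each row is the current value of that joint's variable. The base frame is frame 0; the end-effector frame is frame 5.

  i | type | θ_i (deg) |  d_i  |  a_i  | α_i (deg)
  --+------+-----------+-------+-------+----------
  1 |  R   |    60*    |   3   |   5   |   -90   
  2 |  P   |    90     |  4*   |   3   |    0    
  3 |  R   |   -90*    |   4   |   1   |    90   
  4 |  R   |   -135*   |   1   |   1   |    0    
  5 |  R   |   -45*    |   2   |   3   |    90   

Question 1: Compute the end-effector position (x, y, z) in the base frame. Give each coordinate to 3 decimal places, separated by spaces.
-5.169 5.632 3.000

after link 1: o_1 = (2.5000, 4.3301, 3.0000)
after link 2: o_2 = (-0.9641, 6.3301, 0.0000)
after link 3: o_3 = (-3.9282, 9.1962, 0.0000)
after link 4: o_4 = (-3.6694, 8.2302, 1.0000)
after link 5: o_5 = (-5.1694, 5.6322, 3.0000)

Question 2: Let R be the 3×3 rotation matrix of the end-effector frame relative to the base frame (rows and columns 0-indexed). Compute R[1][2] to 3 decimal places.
0.500

End-effector z-axis (col 2 of R) = (-0.8660,0.5000,0.0000)
R[1][2] = 0.5000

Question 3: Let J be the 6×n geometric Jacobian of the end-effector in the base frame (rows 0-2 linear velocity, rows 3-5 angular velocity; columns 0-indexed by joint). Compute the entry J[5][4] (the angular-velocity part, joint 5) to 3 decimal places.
axis z_4 = (0.0000,0.0000,1.0000); lever o_n−o_4 = (-1.5000,-2.5981,2.0000)
cross product → J_v[:, 4] = (2.5981,-1.5000,0.0000)
J_ω[:, 4] = z_4
entry J[5][4] = 1.0000

1.000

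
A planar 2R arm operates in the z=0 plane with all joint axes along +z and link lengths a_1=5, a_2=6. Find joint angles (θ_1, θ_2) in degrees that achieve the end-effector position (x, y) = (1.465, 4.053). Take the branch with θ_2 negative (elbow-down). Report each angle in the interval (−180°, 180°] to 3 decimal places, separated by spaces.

cos θ_2 = (18.5730−5²−6²)/(2·5·6) = -0.7071; θ_2 = -135.0008° (elbow-down)
β = atan2(4.0530,1.4650) = 70.1271°; ψ = atan2(-4.2426,0.7573) = -79.8793°
θ_1 = β − ψ = 150.0063°

150.006 -135.001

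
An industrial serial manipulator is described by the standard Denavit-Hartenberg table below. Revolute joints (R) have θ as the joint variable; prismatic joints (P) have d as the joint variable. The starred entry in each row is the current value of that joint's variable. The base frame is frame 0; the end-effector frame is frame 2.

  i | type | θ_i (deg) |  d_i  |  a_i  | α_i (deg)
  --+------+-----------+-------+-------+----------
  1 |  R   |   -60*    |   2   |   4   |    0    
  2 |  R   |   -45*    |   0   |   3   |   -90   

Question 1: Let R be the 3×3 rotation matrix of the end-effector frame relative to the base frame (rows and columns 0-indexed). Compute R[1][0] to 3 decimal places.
-0.966

End-effector x-axis (col 0 of R) = (-0.2588,-0.9659,0.0000)
R[1][0] = -0.9659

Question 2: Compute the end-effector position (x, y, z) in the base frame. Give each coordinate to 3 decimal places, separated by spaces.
after link 1: o_1 = (2.0000, -3.4641, 2.0000)
after link 2: o_2 = (1.2235, -6.3619, 2.0000)

1.224 -6.362 2.000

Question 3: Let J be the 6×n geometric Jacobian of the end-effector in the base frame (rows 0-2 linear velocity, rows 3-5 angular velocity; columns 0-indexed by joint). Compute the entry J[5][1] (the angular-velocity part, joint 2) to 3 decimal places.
axis z_1 = (0.0000,0.0000,1.0000); lever o_n−o_1 = (-0.7765,-2.8978,0.0000)
cross product → J_v[:, 1] = (2.8978,-0.7765,0.0000)
J_ω[:, 1] = z_1
entry J[5][1] = 1.0000

1.000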